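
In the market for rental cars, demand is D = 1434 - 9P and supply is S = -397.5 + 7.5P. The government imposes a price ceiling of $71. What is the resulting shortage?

Shortage = 660

Equilibrium price would be P* = 111, so the ceiling at 71 binds.
At P = 71: D = 1434 − 9(71) = 795, S = -397.5 + 7.5(71) = 135.
Shortage = 795 − 135 = 660.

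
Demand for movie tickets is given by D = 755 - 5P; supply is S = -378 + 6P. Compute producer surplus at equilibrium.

Equilibrium: 755 - 5P = -378 + 6P gives P* = 103, Q* = 240.
Supply starts at P = 63 (where S = 0).
PS = ½(103 − 63)(240) = 4800.

Producer surplus = 4800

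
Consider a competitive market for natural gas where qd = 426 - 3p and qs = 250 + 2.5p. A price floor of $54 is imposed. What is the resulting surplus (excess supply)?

Surplus = 121

Equilibrium price would be p* = 32, so the floor at 54 binds.
At p = 54: qd = 264, qs = 385.
Surplus = 385 − 264 = 121.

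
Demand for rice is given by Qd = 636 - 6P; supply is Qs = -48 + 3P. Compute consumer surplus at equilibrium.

Consumer surplus = 2700

Equilibrium: 636 - 6P = -48 + 3P gives P* = 76, Q* = 180.
Demand choke price (Qd = 0): P = 106.
CS = ½(106 − 76)(180) = 2700.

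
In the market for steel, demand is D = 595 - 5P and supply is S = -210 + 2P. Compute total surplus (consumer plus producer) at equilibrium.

Total surplus = 140

Equilibrium: 595 - 5P = -210 + 2P gives P* = 115, Q* = 20.
Demand choke price: P = 119; supply starts at P = 105.
CS = ½(119 − 115)(20) = 40; PS = ½(115 − 105)(20) = 100.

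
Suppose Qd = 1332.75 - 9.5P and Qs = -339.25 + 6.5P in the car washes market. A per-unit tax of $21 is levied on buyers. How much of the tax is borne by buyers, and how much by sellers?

Pre-tax equilibrium: P* = 104.5, Q* = 340.
Tax on buyers shifts demand to Qd = 1332.75 − 9.5(P + 21) = 1133.25 - 9.5P.
1133.25 - 9.5P = -339.25 + 6.5P gives seller price Ps = 92.03125; buyers pay Pb = 92.03125 + 21 = 113.03125.
New quantity: Q = 1332.75 − 9.5(113.03125) = 258.953125.
Buyer burden = 113.03125 − 104.5 = 8.53125; seller burden = 104.5 − 92.03125 = 12.46875.

Buyers bear $8.53125, sellers bear $12.46875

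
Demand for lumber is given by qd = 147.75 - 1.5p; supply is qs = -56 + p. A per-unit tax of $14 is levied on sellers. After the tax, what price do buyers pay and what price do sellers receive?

Buyers pay $87.1, sellers receive $73.1

Pre-tax equilibrium: p* = 81.5, q* = 25.5.
Tax on sellers shifts supply to qs = -56 + 1(p − 14) = -70 + p.
147.75 - 1.5p = -70 + p gives buyer price pb = 87.1; sellers receive ps = 87.1 − 14 = 73.1.
New quantity: q = 147.75 − 1.5(87.1) = 17.1.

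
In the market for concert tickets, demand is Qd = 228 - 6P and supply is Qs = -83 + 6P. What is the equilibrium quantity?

Q* = 72.5

Set Qd = Qs: 228 - 6P = -83 + 6P.
311 = 12P, so P* = 311/12.
Q* = 228 − 6(311/12) = 72.5.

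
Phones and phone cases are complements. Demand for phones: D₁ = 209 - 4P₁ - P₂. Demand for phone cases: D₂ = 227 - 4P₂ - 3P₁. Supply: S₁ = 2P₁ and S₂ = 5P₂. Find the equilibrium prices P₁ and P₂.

Market 1: 209 - 4P₁ - P₂ = 2P₁ → 6P₁ + P₂ = 209.
Market 2: 9P₂ + 3P₁ = 227.
Eliminating P₂: 9×(1) − 1×(2) gives 51P₁ = 1654, so P₁ = 1654/51.
Back-substitute into (2): P₂ = (227 − 3×1654/51) / 9 = 245/17.

P₁ = 1654/51, P₂ = 245/17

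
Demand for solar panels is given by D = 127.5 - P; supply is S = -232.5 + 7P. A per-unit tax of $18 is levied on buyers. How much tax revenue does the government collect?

Tax revenue = 1201.5

Pre-tax equilibrium: P* = 45, Q* = 82.5.
Tax on buyers shifts demand to D = 127.5 − 1(P + 18) = 109.5 - P.
109.5 - P = -232.5 + 7P gives seller price Ps = 42.75; buyers pay Pb = 42.75 + 18 = 60.75.
New quantity: Q = 127.5 − 1(60.75) = 66.75.
Revenue = 18 × 66.75 = 1201.5.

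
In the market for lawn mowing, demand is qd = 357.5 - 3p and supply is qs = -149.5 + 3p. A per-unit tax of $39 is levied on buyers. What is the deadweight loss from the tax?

Deadweight loss = 1140.75

Pre-tax equilibrium: p* = 84.5, q* = 104.
Tax on buyers shifts demand to qd = 357.5 − 3(p + 39) = 240.5 - 3p.
240.5 - 3p = -149.5 + 3p gives seller price ps = 65; buyers pay pb = 65 + 39 = 104.
New quantity: q = 357.5 − 3(104) = 45.5.
DWL = ½ × 39 × (104 − 45.5) = 1140.75.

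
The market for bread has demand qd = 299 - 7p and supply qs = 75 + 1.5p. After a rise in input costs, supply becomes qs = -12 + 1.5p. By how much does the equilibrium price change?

Δp = 174/17

Original equilibrium: p* = 448/17, q* = 1947/17.
New equilibrium: 299 - 7p = -12 + 1.5p, so 311 = 8.5p and p' = 622/17; q' = 299 − 7(622/17) = 729/17.
Change in price: 622/17 − 448/17 = 174/17.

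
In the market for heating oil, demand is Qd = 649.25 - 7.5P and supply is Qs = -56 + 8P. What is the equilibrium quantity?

Set Qd = Qs: 649.25 - 7.5P = -56 + 8P.
705.25 = 15.5P, so P* = 45.5.
Q* = 649.25 − 7.5(45.5) = 308.

Q* = 308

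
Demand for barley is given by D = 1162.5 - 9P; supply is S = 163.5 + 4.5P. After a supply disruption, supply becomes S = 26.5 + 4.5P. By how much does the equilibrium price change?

ΔP = 274/27

Original equilibrium: P* = 74, Q* = 496.5.
New equilibrium: 1162.5 - 9P = 26.5 + 4.5P, so 1136 = 13.5P and P' = 2272/27; Q' = 1162.5 − 9(2272/27) = 2431/6.
Change in price: 2272/27 − 74 = 274/27.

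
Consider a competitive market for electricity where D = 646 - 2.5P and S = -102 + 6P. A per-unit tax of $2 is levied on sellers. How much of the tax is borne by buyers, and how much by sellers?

Pre-tax equilibrium: P* = 88, Q* = 426.
Tax on sellers shifts supply to S = -102 + 6(P − 2) = -114 + 6P.
646 - 2.5P = -114 + 6P gives buyer price Pb = 1520/17; sellers receive Ps = 1520/17 − 2 = 1486/17.
New quantity: Q = 646 − 2.5(1520/17) = 7182/17.
Buyer burden = 1520/17 − 88 = 24/17; seller burden = 88 − 1486/17 = 10/17.

Buyers bear 24/17, sellers bear 10/17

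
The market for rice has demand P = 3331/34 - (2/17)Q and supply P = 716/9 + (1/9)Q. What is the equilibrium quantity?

Set the two price expressions equal: 3331/34 - (2/17)Q = 716/9 + (1/9)Q.
5635/306 = (35/153)Q, so Q* = 80.5.
P* = 3331/34 − (2/17)(80.5) = 88.5.

Q* = 80.5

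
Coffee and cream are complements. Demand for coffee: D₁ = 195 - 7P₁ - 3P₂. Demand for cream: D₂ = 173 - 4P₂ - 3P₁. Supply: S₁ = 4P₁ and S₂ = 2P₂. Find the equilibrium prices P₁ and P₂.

Market 1: 195 - 7P₁ - 3P₂ = 4P₁ → 11P₁ + 3P₂ = 195.
Market 2: 6P₂ + 3P₁ = 173.
Eliminating P₂: 6×(1) − 3×(2) gives 57P₁ = 651, so P₁ = 217/19.
Back-substitute into (2): P₂ = (173 − 3×217/19) / 6 = 1318/57.

P₁ = 217/19, P₂ = 1318/57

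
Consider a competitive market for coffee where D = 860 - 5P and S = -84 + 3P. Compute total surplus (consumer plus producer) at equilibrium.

Equilibrium: 860 - 5P = -84 + 3P gives P* = 118, Q* = 270.
Demand choke price: P = 172; supply starts at P = 28.
CS = ½(172 − 118)(270) = 7290; PS = ½(118 − 28)(270) = 12150.

Total surplus = 19440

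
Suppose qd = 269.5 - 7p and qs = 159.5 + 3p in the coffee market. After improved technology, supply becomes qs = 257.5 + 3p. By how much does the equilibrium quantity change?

Original equilibrium: p* = 11, q* = 192.5.
New equilibrium: 269.5 - 7p = 257.5 + 3p, so 12 = 10p and p' = 1.2; q' = 269.5 − 7(1.2) = 261.1.
Change in quantity: 261.1 − 192.5 = 68.6.

Δq = 68.6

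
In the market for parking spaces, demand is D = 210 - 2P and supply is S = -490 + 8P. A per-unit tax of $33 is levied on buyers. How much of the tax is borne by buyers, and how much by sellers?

Buyers bear $26.4, sellers bear $6.6

Pre-tax equilibrium: P* = 70, Q* = 70.
Tax on buyers shifts demand to D = 210 − 2(P + 33) = 144 - 2P.
144 - 2P = -490 + 8P gives seller price Ps = 63.4; buyers pay Pb = 63.4 + 33 = 96.4.
New quantity: Q = 210 − 2(96.4) = 17.2.
Buyer burden = 96.4 − 70 = 26.4; seller burden = 70 − 63.4 = 6.6.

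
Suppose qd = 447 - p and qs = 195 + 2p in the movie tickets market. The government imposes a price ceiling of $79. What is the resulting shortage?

Equilibrium price would be p* = 84, so the ceiling at 79 binds.
At p = 79: qd = 447 − 1(79) = 368, qs = 195 + 2(79) = 353.
Shortage = 368 − 353 = 15.

Shortage = 15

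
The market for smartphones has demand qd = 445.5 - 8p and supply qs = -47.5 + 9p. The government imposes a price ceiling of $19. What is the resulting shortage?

Equilibrium price would be p* = 29, so the ceiling at 19 binds.
At p = 19: qd = 445.5 − 8(19) = 293.5, qs = -47.5 + 9(19) = 123.5.
Shortage = 293.5 − 123.5 = 170.

Shortage = 170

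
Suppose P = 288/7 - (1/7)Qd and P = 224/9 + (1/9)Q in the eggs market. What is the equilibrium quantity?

Q* = 64

Set the two price expressions equal: 288/7 - (1/7)Q = 224/9 + (1/9)Q.
1024/63 = (16/63)Q, so Q* = 64.
P* = 288/7 − (1/7)(64) = 32.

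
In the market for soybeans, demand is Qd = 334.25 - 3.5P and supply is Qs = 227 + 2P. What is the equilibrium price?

Set Qd = Qs: 334.25 - 3.5P = 227 + 2P.
107.25 = 5.5P, so P* = 19.5.
Q* = 334.25 − 3.5(19.5) = 266.

P* = 19.5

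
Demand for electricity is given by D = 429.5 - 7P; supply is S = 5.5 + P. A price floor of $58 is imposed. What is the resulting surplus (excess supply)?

Surplus = 40

Equilibrium price would be P* = 53, so the floor at 58 binds.
At P = 58: D = 23.5, S = 63.5.
Surplus = 63.5 − 23.5 = 40.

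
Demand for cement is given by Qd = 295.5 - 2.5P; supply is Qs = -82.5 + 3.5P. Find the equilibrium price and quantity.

P* = 63, Q* = 138

Set Qd = Qs: 295.5 - 2.5P = -82.5 + 3.5P.
378 = 6P, so P* = 63.
Q* = 295.5 − 2.5(63) = 138.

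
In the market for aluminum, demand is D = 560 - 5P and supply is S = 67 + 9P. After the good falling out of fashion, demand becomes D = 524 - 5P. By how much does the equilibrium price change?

Original equilibrium: P* = 493/14, Q* = 5375/14.
New equilibrium: 524 - 5P = 67 + 9P, so 457 = 14P and P' = 457/14; Q' = 524 − 5(457/14) = 5051/14.
Change in price: 457/14 − 493/14 = -18/7.

ΔP = -18/7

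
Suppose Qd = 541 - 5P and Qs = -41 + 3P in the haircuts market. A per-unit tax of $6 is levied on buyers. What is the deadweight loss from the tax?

Deadweight loss = 33.75

Pre-tax equilibrium: P* = 72.75, Q* = 177.25.
Tax on buyers shifts demand to Qd = 541 − 5(P + 6) = 511 - 5P.
511 - 5P = -41 + 3P gives seller price Ps = 69; buyers pay Pb = 69 + 6 = 75.
New quantity: Q = 541 − 5(75) = 166.
DWL = ½ × 6 × (177.25 − 166) = 33.75.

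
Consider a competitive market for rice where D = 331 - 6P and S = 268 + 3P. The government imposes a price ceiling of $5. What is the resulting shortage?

Equilibrium price would be P* = 7, so the ceiling at 5 binds.
At P = 5: D = 331 − 6(5) = 301, S = 268 + 3(5) = 283.
Shortage = 301 − 283 = 18.

Shortage = 18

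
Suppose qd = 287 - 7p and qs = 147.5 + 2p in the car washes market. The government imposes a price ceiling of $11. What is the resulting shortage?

Equilibrium price would be p* = 15.5, so the ceiling at 11 binds.
At p = 11: qd = 287 − 7(11) = 210, qs = 147.5 + 2(11) = 169.5.
Shortage = 210 − 169.5 = 40.5.

Shortage = 40.5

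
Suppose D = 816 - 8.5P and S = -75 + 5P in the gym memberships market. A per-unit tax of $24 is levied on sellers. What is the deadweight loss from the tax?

Pre-tax equilibrium: P* = 66, Q* = 255.
Tax on sellers shifts supply to S = -75 + 5(P − 24) = -195 + 5P.
816 - 8.5P = -195 + 5P gives buyer price Pb = 674/9; sellers receive Ps = 674/9 − 24 = 458/9.
New quantity: Q = 816 − 8.5(674/9) = 1615/9.
DWL = ½ × 24 × (255 − 1615/9) = 2720/3.

Deadweight loss = 2720/3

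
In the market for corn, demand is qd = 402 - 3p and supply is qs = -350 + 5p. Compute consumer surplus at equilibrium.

Equilibrium: 402 - 3p = -350 + 5p gives p* = 94, q* = 120.
Demand choke price (qd = 0): p = 134.
CS = ½(134 − 94)(120) = 2400.

Consumer surplus = 2400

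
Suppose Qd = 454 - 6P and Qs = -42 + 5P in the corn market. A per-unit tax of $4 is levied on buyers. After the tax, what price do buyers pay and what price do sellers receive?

Pre-tax equilibrium: P* = 496/11, Q* = 2018/11.
Tax on buyers shifts demand to Qd = 454 − 6(P + 4) = 430 - 6P.
430 - 6P = -42 + 5P gives seller price Ps = 472/11; buyers pay Pb = 472/11 + 4 = 516/11.
New quantity: Q = 454 − 6(516/11) = 1898/11.

Buyers pay 516/11, sellers receive 472/11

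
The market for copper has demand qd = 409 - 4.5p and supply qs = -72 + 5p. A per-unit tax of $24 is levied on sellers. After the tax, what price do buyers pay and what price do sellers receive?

Buyers pay 1202/19, sellers receive 746/19

Pre-tax equilibrium: p* = 962/19, q* = 3442/19.
Tax on sellers shifts supply to qs = -72 + 5(p − 24) = -192 + 5p.
409 - 4.5p = -192 + 5p gives buyer price pb = 1202/19; sellers receive ps = 1202/19 − 24 = 746/19.
New quantity: q = 409 − 4.5(1202/19) = 2362/19.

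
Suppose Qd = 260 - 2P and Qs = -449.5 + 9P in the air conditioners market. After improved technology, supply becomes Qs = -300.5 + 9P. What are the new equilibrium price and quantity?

Original equilibrium: P* = 64.5, Q* = 131.
New equilibrium: 260 - 2P = -300.5 + 9P, so 560.5 = 11P and P' = 1121/22; Q' = 260 − 2(1121/22) = 1739/11.

P' = 1121/22, Q' = 1739/11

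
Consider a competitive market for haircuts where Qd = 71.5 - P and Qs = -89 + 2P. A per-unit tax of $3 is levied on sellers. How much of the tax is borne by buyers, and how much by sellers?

Pre-tax equilibrium: P* = 53.5, Q* = 18.
Tax on sellers shifts supply to Qs = -89 + 2(P − 3) = -95 + 2P.
71.5 - P = -95 + 2P gives buyer price Pb = 55.5; sellers receive Ps = 55.5 − 3 = 52.5.
New quantity: Q = 71.5 − 1(55.5) = 16.
Buyer burden = 55.5 − 53.5 = 2; seller burden = 53.5 − 52.5 = 1.

Buyers bear $2, sellers bear $1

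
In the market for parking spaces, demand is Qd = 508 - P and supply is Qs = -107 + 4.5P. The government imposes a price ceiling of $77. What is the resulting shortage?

Shortage = 191.5

Equilibrium price would be P* = 1230/11, so the ceiling at 77 binds.
At P = 77: Qd = 508 − 1(77) = 431, Qs = -107 + 4.5(77) = 239.5.
Shortage = 431 − 239.5 = 191.5.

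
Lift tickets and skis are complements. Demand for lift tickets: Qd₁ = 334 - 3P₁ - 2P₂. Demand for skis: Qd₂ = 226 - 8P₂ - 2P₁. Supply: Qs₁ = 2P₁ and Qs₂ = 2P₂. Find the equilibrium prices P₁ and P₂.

Market 1: 334 - 3P₁ - 2P₂ = 2P₁ → 5P₁ + 2P₂ = 334.
Market 2: 10P₂ + 2P₁ = 226.
Eliminating P₂: 10×(1) − 2×(2) gives 46P₁ = 2888, so P₁ = 1444/23.
Back-substitute into (2): P₂ = (226 − 2×1444/23) / 10 = 231/23.

P₁ = 1444/23, P₂ = 231/23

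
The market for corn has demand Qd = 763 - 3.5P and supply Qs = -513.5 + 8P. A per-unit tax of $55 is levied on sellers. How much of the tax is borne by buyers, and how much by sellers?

Pre-tax equilibrium: P* = 111, Q* = 374.5.
Tax on sellers shifts supply to Qs = -513.5 + 8(P − 55) = -953.5 + 8P.
763 - 3.5P = -953.5 + 8P gives buyer price Pb = 3433/23; sellers receive Ps = 3433/23 − 55 = 2168/23.
New quantity: Q = 763 − 3.5(3433/23) = 11067/46.
Buyer burden = 3433/23 − 111 = 880/23; seller burden = 111 − 2168/23 = 385/23.

Buyers bear 880/23, sellers bear 385/23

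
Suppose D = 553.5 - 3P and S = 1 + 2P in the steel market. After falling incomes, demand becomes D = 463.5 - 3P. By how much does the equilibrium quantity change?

ΔQ = -36

Original equilibrium: P* = 110.5, Q* = 222.
New equilibrium: 463.5 - 3P = 1 + 2P, so 462.5 = 5P and P' = 92.5; Q' = 463.5 − 3(92.5) = 186.
Change in quantity: 186 − 222 = -36.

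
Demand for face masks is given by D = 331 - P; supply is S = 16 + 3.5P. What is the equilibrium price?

Set D = S: 331 - P = 16 + 3.5P.
315 = 4.5P, so P* = 70.
Q* = 331 − 1(70) = 261.

P* = 70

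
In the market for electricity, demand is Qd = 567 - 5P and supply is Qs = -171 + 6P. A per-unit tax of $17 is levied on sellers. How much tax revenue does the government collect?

Tax revenue = 34629/11

Pre-tax equilibrium: P* = 738/11, Q* = 2547/11.
Tax on sellers shifts supply to Qs = -171 + 6(P − 17) = -273 + 6P.
567 - 5P = -273 + 6P gives buyer price Pb = 840/11; sellers receive Ps = 840/11 − 17 = 653/11.
New quantity: Q = 567 − 5(840/11) = 2037/11.
Revenue = 17 × 2037/11 = 34629/11.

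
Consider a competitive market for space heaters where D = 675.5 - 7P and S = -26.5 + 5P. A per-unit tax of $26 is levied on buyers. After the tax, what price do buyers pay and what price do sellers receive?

Pre-tax equilibrium: P* = 58.5, Q* = 266.
Tax on buyers shifts demand to D = 675.5 − 7(P + 26) = 493.5 - 7P.
493.5 - 7P = -26.5 + 5P gives seller price Ps = 130/3; buyers pay Pb = 130/3 + 26 = 208/3.
New quantity: Q = 675.5 − 7(208/3) = 1141/6.

Buyers pay 208/3, sellers receive 130/3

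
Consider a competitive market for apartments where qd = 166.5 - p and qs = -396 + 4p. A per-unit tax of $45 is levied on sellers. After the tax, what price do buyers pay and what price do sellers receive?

Pre-tax equilibrium: p* = 112.5, q* = 54.
Tax on sellers shifts supply to qs = -396 + 4(p − 45) = -576 + 4p.
166.5 - p = -576 + 4p gives buyer price pb = 148.5; sellers receive ps = 148.5 − 45 = 103.5.
New quantity: q = 166.5 − 1(148.5) = 18.

Buyers pay $148.5, sellers receive $103.5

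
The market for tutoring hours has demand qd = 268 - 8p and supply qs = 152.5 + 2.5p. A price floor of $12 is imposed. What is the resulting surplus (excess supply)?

Surplus = 10.5

Equilibrium price would be p* = 11, so the floor at 12 binds.
At p = 12: qd = 172, qs = 182.5.
Surplus = 182.5 − 172 = 10.5.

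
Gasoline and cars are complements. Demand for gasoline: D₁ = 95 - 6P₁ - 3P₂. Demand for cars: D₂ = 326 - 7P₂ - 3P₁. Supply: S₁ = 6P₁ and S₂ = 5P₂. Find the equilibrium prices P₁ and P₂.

Market 1: 95 - 6P₁ - 3P₂ = 6P₁ → 12P₁ + 3P₂ = 95.
Market 2: 12P₂ + 3P₁ = 326.
Eliminating P₂: 12×(1) − 3×(2) gives 135P₁ = 162, so P₁ = 1.2.
Back-substitute into (2): P₂ = (326 − 3×1.2) / 12 = 403/15.

P₁ = 1.2, P₂ = 403/15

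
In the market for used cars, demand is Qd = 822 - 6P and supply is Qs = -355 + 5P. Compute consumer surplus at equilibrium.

Consumer surplus = 2700

Equilibrium: 822 - 6P = -355 + 5P gives P* = 107, Q* = 180.
Demand choke price (Qd = 0): P = 137.
CS = ½(137 − 107)(180) = 2700.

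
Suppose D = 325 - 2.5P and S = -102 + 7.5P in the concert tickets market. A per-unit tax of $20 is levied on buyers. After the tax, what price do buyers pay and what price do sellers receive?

Buyers pay $57.7, sellers receive $37.7

Pre-tax equilibrium: P* = 42.7, Q* = 218.25.
Tax on buyers shifts demand to D = 325 − 2.5(P + 20) = 275 - 2.5P.
275 - 2.5P = -102 + 7.5P gives seller price Ps = 37.7; buyers pay Pb = 37.7 + 20 = 57.7.
New quantity: Q = 325 − 2.5(57.7) = 180.75.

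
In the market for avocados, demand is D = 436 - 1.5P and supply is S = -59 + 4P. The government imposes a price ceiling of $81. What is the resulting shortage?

Shortage = 49.5

Equilibrium price would be P* = 90, so the ceiling at 81 binds.
At P = 81: D = 436 − 1.5(81) = 314.5, S = -59 + 4(81) = 265.
Shortage = 314.5 − 265 = 49.5.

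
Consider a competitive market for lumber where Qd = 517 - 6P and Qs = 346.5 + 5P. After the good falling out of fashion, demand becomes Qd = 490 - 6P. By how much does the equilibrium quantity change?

ΔQ = -135/11

Original equilibrium: P* = 15.5, Q* = 424.
New equilibrium: 490 - 6P = 346.5 + 5P, so 143.5 = 11P and P' = 287/22; Q' = 490 − 6(287/22) = 4529/11.
Change in quantity: 4529/11 − 424 = -135/11.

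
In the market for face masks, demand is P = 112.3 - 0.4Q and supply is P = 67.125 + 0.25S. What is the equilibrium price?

P* = 84.5

Set the two price expressions equal: 112.3 - 0.4Q = 67.125 + 0.25Q.
45.175 = 0.65Q, so Q* = 69.5.
P* = 112.3 − (0.4)(69.5) = 84.5.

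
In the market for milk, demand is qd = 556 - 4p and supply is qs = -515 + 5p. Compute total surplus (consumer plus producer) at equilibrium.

Total surplus = 1440

Equilibrium: 556 - 4p = -515 + 5p gives p* = 119, q* = 80.
Demand choke price: p = 139; supply starts at p = 103.
CS = ½(139 − 119)(80) = 800; PS = ½(119 − 103)(80) = 640.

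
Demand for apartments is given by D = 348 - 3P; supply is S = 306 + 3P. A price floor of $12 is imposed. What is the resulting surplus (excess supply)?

Surplus = 30

Equilibrium price would be P* = 7, so the floor at 12 binds.
At P = 12: D = 312, S = 342.
Surplus = 342 − 312 = 30.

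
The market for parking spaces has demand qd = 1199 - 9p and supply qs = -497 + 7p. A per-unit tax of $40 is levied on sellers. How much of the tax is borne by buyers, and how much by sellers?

Pre-tax equilibrium: p* = 106, q* = 245.
Tax on sellers shifts supply to qs = -497 + 7(p − 40) = -777 + 7p.
1199 - 9p = -777 + 7p gives buyer price pb = 123.5; sellers receive ps = 123.5 − 40 = 83.5.
New quantity: q = 1199 − 9(123.5) = 87.5.
Buyer burden = 123.5 − 106 = 17.5; seller burden = 106 − 83.5 = 22.5.

Buyers bear $17.5, sellers bear $22.5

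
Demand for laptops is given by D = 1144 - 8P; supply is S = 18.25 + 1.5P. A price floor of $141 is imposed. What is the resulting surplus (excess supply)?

Surplus = 213.75

Equilibrium price would be P* = 118.5, so the floor at 141 binds.
At P = 141: D = 16, S = 229.75.
Surplus = 229.75 − 16 = 213.75.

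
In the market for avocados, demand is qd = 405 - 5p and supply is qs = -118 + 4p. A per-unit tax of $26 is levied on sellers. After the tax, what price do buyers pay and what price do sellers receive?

Buyers pay 209/3, sellers receive 131/3

Pre-tax equilibrium: p* = 523/9, q* = 1030/9.
Tax on sellers shifts supply to qs = -118 + 4(p − 26) = -222 + 4p.
405 - 5p = -222 + 4p gives buyer price pb = 209/3; sellers receive ps = 209/3 − 26 = 131/3.
New quantity: q = 405 − 5(209/3) = 170/3.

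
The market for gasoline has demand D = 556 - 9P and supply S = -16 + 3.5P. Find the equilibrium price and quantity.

Set D = S: 556 - 9P = -16 + 3.5P.
572 = 12.5P, so P* = 45.76.
Q* = 556 − 9(45.76) = 144.16.

P* = 45.76, Q* = 144.16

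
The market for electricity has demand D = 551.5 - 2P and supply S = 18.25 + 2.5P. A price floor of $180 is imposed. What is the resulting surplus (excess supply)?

Equilibrium price would be P* = 118.5, so the floor at 180 binds.
At P = 180: D = 191.5, S = 468.25.
Surplus = 468.25 − 191.5 = 276.75.

Surplus = 276.75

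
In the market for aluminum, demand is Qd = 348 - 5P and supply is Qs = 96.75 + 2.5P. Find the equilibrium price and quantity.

Set Qd = Qs: 348 - 5P = 96.75 + 2.5P.
251.25 = 7.5P, so P* = 33.5.
Q* = 348 − 5(33.5) = 180.5.

P* = 33.5, Q* = 180.5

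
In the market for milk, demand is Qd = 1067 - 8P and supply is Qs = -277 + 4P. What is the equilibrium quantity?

Set Qd = Qs: 1067 - 8P = -277 + 4P.
1344 = 12P, so P* = 112.
Q* = 1067 − 8(112) = 171.

Q* = 171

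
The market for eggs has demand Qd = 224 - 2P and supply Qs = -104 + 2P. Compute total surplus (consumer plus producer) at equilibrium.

Total surplus = 1800

Equilibrium: 224 - 2P = -104 + 2P gives P* = 82, Q* = 60.
Demand choke price: P = 112; supply starts at P = 52.
CS = ½(112 − 82)(60) = 900; PS = ½(82 − 52)(60) = 900.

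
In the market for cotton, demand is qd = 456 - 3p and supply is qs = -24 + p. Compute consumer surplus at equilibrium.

Consumer surplus = 1536

Equilibrium: 456 - 3p = -24 + p gives p* = 120, q* = 96.
Demand choke price (qd = 0): p = 152.
CS = ½(152 − 120)(96) = 1536.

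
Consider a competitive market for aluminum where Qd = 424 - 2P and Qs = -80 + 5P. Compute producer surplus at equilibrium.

Equilibrium: 424 - 2P = -80 + 5P gives P* = 72, Q* = 280.
Supply starts at P = 16 (where Qs = 0).
PS = ½(72 − 16)(280) = 7840.

Producer surplus = 7840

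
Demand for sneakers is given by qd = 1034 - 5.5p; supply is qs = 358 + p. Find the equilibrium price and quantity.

Set qd = qs: 1034 - 5.5p = 358 + p.
676 = 6.5p, so p* = 104.
q* = 1034 − 5.5(104) = 462.

p* = 104, q* = 462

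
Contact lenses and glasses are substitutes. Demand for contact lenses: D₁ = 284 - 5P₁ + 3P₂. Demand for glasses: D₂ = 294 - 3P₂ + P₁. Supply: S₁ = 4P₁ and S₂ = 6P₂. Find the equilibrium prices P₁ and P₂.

Market 1: 284 - 5P₁ + 3P₂ = 4P₁ → 9P₁ - 3P₂ = 284.
Market 2: 9P₂ - P₁ = 294.
Eliminating P₂: 9×(1) + 3×(2) gives 78P₁ = 3438, so P₁ = 573/13.
Back-substitute into (2): P₂ = (294 + 1×573/13) / 9 = 1465/39.

P₁ = 573/13, P₂ = 1465/39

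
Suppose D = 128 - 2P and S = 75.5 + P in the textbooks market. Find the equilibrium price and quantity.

P* = 17.5, Q* = 93

Set D = S: 128 - 2P = 75.5 + P.
52.5 = 3P, so P* = 17.5.
Q* = 128 − 2(17.5) = 93.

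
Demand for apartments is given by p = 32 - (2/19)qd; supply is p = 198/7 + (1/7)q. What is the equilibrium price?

p* = 1004/33

Set the two price expressions equal: 32 - (2/19)q = 198/7 + (1/7)q.
26/7 = (33/133)q, so q* = 494/33.
p* = 32 − (2/19)(494/33) = 1004/33.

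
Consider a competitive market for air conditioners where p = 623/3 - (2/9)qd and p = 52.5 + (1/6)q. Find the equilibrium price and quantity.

Set the two price expressions equal: 623/3 - (2/9)q = 52.5 + (1/6)q.
931/6 = (7/18)q, so q* = 399.
p* = 623/3 − (2/9)(399) = 119.

p* = 119, q* = 399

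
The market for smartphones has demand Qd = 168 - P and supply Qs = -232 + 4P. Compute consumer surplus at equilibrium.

Equilibrium: 168 - P = -232 + 4P gives P* = 80, Q* = 88.
Demand choke price (Qd = 0): P = 168.
CS = ½(168 − 80)(88) = 3872.

Consumer surplus = 3872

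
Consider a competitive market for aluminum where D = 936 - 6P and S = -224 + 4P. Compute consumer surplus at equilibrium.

Consumer surplus = 4800

Equilibrium: 936 - 6P = -224 + 4P gives P* = 116, Q* = 240.
Demand choke price (D = 0): P = 156.
CS = ½(156 − 116)(240) = 4800.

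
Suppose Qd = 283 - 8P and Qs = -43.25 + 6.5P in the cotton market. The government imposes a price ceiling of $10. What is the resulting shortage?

Shortage = 181.25

Equilibrium price would be P* = 22.5, so the ceiling at 10 binds.
At P = 10: Qd = 283 − 8(10) = 203, Qs = -43.25 + 6.5(10) = 21.75.
Shortage = 203 − 21.75 = 181.25.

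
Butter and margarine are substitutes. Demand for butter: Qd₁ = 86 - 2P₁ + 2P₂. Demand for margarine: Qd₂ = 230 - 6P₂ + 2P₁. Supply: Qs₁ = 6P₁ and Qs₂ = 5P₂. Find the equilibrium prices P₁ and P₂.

P₁ = 703/42, P₂ = 503/21

Market 1: 86 - 2P₁ + 2P₂ = 6P₁ → 8P₁ - 2P₂ = 86.
Market 2: 11P₂ - 2P₁ = 230.
Eliminating P₂: 11×(1) + 2×(2) gives 84P₁ = 1406, so P₁ = 703/42.
Back-substitute into (2): P₂ = (230 + 2×703/42) / 11 = 503/21.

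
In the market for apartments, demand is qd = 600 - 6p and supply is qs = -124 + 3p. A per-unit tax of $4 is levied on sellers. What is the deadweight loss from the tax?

Deadweight loss = 16

Pre-tax equilibrium: p* = 724/9, q* = 352/3.
Tax on sellers shifts supply to qs = -124 + 3(p − 4) = -136 + 3p.
600 - 6p = -136 + 3p gives buyer price pb = 736/9; sellers receive ps = 736/9 − 4 = 700/9.
New quantity: q = 600 − 6(736/9) = 328/3.
DWL = ½ × 4 × (352/3 − 328/3) = 16.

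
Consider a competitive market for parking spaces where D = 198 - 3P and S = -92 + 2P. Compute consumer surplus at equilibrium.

Consumer surplus = 96

Equilibrium: 198 - 3P = -92 + 2P gives P* = 58, Q* = 24.
Demand choke price (D = 0): P = 66.
CS = ½(66 − 58)(24) = 96.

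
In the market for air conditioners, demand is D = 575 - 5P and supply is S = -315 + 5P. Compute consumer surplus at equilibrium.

Consumer surplus = 1690

Equilibrium: 575 - 5P = -315 + 5P gives P* = 89, Q* = 130.
Demand choke price (D = 0): P = 115.
CS = ½(115 − 89)(130) = 1690.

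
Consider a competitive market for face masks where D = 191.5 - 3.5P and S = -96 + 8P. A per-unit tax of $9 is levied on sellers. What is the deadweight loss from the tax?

Pre-tax equilibrium: P* = 25, Q* = 104.
Tax on sellers shifts supply to S = -96 + 8(P − 9) = -168 + 8P.
191.5 - 3.5P = -168 + 8P gives buyer price Pb = 719/23; sellers receive Ps = 719/23 − 9 = 512/23.
New quantity: Q = 191.5 − 3.5(719/23) = 1888/23.
DWL = ½ × 9 × (104 − 1888/23) = 2268/23.

Deadweight loss = 2268/23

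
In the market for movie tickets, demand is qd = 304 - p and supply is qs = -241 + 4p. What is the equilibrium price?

p* = 109

Set qd = qs: 304 - p = -241 + 4p.
545 = 5p, so p* = 109.
q* = 304 − 1(109) = 195.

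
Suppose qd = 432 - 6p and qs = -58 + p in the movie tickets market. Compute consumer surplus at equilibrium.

Consumer surplus = 12

Equilibrium: 432 - 6p = -58 + p gives p* = 70, q* = 12.
Demand choke price (qd = 0): p = 72.
CS = ½(72 − 70)(12) = 12.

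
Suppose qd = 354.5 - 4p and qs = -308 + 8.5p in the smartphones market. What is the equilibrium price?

Set qd = qs: 354.5 - 4p = -308 + 8.5p.
662.5 = 12.5p, so p* = 53.
q* = 354.5 − 4(53) = 142.5.

p* = 53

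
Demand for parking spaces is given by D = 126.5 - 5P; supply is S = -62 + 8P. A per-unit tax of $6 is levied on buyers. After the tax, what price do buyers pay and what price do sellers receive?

Pre-tax equilibrium: P* = 14.5, Q* = 54.
Tax on buyers shifts demand to D = 126.5 − 5(P + 6) = 96.5 - 5P.
96.5 - 5P = -62 + 8P gives seller price Ps = 317/26; buyers pay Pb = 317/26 + 6 = 473/26.
New quantity: Q = 126.5 − 5(473/26) = 462/13.

Buyers pay 473/26, sellers receive 317/26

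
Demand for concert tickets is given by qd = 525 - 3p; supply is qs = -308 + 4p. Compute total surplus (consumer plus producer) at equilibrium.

Total surplus = 8232

Equilibrium: 525 - 3p = -308 + 4p gives p* = 119, q* = 168.
Demand choke price: p = 175; supply starts at p = 77.
CS = ½(175 − 119)(168) = 4704; PS = ½(119 − 77)(168) = 3528.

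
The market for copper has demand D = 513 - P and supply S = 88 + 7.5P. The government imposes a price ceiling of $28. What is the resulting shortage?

Equilibrium price would be P* = 50, so the ceiling at 28 binds.
At P = 28: D = 513 − 1(28) = 485, S = 88 + 7.5(28) = 298.
Shortage = 485 − 298 = 187.

Shortage = 187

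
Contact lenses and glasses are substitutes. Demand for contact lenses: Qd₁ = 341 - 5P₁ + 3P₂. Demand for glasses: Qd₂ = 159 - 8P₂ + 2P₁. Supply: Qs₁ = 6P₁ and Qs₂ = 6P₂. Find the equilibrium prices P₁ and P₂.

P₁ = 5251/148, P₂ = 2431/148

Market 1: 341 - 5P₁ + 3P₂ = 6P₁ → 11P₁ - 3P₂ = 341.
Market 2: 14P₂ - 2P₁ = 159.
Eliminating P₂: 14×(1) + 3×(2) gives 148P₁ = 5251, so P₁ = 5251/148.
Back-substitute into (2): P₂ = (159 + 2×5251/148) / 14 = 2431/148.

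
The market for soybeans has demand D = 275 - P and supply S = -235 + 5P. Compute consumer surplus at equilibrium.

Consumer surplus = 18050

Equilibrium: 275 - P = -235 + 5P gives P* = 85, Q* = 190.
Demand choke price (D = 0): P = 275.
CS = ½(275 − 85)(190) = 18050.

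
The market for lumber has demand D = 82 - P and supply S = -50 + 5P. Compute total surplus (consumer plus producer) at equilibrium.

Total surplus = 2160

Equilibrium: 82 - P = -50 + 5P gives P* = 22, Q* = 60.
Demand choke price: P = 82; supply starts at P = 10.
CS = ½(82 − 22)(60) = 1800; PS = ½(22 − 10)(60) = 360.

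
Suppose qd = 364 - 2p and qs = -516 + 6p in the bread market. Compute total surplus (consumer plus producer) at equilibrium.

Equilibrium: 364 - 2p = -516 + 6p gives p* = 110, q* = 144.
Demand choke price: p = 182; supply starts at p = 86.
CS = ½(182 − 110)(144) = 5184; PS = ½(110 − 86)(144) = 1728.

Total surplus = 6912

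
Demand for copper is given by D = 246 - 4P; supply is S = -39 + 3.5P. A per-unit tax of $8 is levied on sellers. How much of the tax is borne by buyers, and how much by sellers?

Buyers bear 56/15, sellers bear 64/15

Pre-tax equilibrium: P* = 38, Q* = 94.
Tax on sellers shifts supply to S = -39 + 3.5(P − 8) = -67 + 3.5P.
246 - 4P = -67 + 3.5P gives buyer price Pb = 626/15; sellers receive Ps = 626/15 − 8 = 506/15.
New quantity: Q = 246 − 4(626/15) = 1186/15.
Buyer burden = 626/15 − 38 = 56/15; seller burden = 38 − 506/15 = 64/15.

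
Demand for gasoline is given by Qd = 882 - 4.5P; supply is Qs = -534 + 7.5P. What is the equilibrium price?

Set Qd = Qs: 882 - 4.5P = -534 + 7.5P.
1416 = 12P, so P* = 118.
Q* = 882 − 4.5(118) = 351.

P* = 118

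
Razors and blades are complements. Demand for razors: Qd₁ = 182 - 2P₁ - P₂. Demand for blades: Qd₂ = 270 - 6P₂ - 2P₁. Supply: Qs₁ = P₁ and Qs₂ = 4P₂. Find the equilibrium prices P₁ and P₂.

Market 1: 182 - 2P₁ - P₂ = P₁ → 3P₁ + P₂ = 182.
Market 2: 10P₂ + 2P₁ = 270.
Eliminating P₂: 10×(1) − 1×(2) gives 28P₁ = 1550, so P₁ = 775/14.
Back-substitute into (2): P₂ = (270 − 2×775/14) / 10 = 223/14.

P₁ = 775/14, P₂ = 223/14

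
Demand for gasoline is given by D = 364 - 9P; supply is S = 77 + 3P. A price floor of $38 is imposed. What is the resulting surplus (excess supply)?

Equilibrium price would be P* = 287/12, so the floor at 38 binds.
At P = 38: D = 22, S = 191.
Surplus = 191 − 22 = 169.

Surplus = 169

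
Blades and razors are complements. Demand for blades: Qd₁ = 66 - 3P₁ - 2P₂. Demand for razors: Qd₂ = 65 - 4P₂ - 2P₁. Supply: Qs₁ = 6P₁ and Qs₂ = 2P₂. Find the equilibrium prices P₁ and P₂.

P₁ = 5.32, P₂ = 9.06

Market 1: 66 - 3P₁ - 2P₂ = 6P₁ → 9P₁ + 2P₂ = 66.
Market 2: 6P₂ + 2P₁ = 65.
Eliminating P₂: 6×(1) − 2×(2) gives 50P₁ = 266, so P₁ = 5.32.
Back-substitute into (2): P₂ = (65 − 2×5.32) / 6 = 9.06.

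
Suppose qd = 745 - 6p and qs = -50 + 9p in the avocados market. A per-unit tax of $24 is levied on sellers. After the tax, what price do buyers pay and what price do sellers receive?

Buyers pay $67.4, sellers receive $43.4

Pre-tax equilibrium: p* = 53, q* = 427.
Tax on sellers shifts supply to qs = -50 + 9(p − 24) = -266 + 9p.
745 - 6p = -266 + 9p gives buyer price pb = 67.4; sellers receive ps = 67.4 − 24 = 43.4.
New quantity: q = 745 − 6(67.4) = 340.6.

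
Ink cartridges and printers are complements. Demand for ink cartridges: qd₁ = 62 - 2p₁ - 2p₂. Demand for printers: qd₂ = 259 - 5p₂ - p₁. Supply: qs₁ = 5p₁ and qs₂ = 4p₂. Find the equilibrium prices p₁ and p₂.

p₁ = 40/61, p₂ = 1751/61

Market 1: 62 - 2p₁ - 2p₂ = 5p₁ → 7p₁ + 2p₂ = 62.
Market 2: 9p₂ + p₁ = 259.
Eliminating p₂: 9×(1) − 2×(2) gives 61p₁ = 40, so p₁ = 40/61.
Back-substitute into (2): p₂ = (259 − 1×40/61) / 9 = 1751/61.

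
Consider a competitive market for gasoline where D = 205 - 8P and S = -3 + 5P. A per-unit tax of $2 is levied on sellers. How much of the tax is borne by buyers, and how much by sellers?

Buyers bear 10/13, sellers bear 16/13

Pre-tax equilibrium: P* = 16, Q* = 77.
Tax on sellers shifts supply to S = -3 + 5(P − 2) = -13 + 5P.
205 - 8P = -13 + 5P gives buyer price Pb = 218/13; sellers receive Ps = 218/13 − 2 = 192/13.
New quantity: Q = 205 − 8(218/13) = 921/13.
Buyer burden = 218/13 − 16 = 10/13; seller burden = 16 − 192/13 = 16/13.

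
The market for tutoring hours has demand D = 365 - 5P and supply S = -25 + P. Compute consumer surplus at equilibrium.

Consumer surplus = 160

Equilibrium: 365 - 5P = -25 + P gives P* = 65, Q* = 40.
Demand choke price (D = 0): P = 73.
CS = ½(73 − 65)(40) = 160.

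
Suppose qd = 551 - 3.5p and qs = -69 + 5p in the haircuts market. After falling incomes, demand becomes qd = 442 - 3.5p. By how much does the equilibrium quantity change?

Δq = -1090/17

Original equilibrium: p* = 1240/17, q* = 5027/17.
New equilibrium: 442 - 3.5p = -69 + 5p, so 511 = 8.5p and p' = 1022/17; q' = 442 − 3.5(1022/17) = 3937/17.
Change in quantity: 3937/17 − 5027/17 = -1090/17.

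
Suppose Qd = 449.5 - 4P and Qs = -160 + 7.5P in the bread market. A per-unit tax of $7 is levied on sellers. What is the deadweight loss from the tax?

Pre-tax equilibrium: P* = 53, Q* = 237.5.
Tax on sellers shifts supply to Qs = -160 + 7.5(P − 7) = -212.5 + 7.5P.
449.5 - 4P = -212.5 + 7.5P gives buyer price Pb = 1324/23; sellers receive Ps = 1324/23 − 7 = 1163/23.
New quantity: Q = 449.5 − 4(1324/23) = 10085/46.
DWL = ½ × 7 × (237.5 − 10085/46) = 1470/23.

Deadweight loss = 1470/23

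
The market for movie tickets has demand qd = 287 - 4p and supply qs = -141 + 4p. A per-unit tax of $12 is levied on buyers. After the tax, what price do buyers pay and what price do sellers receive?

Buyers pay $59.5, sellers receive $47.5

Pre-tax equilibrium: p* = 53.5, q* = 73.
Tax on buyers shifts demand to qd = 287 − 4(p + 12) = 239 - 4p.
239 - 4p = -141 + 4p gives seller price ps = 47.5; buyers pay pb = 47.5 + 12 = 59.5.
New quantity: q = 287 − 4(59.5) = 49.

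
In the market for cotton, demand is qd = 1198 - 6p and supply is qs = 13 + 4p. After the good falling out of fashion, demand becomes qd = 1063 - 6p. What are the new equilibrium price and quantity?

Original equilibrium: p* = 118.5, q* = 487.
New equilibrium: 1063 - 6p = 13 + 4p, so 1050 = 10p and p' = 105; q' = 1063 − 6(105) = 433.

p' = 105, q' = 433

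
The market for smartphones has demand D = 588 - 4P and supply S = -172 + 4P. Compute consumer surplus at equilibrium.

Consumer surplus = 5408

Equilibrium: 588 - 4P = -172 + 4P gives P* = 95, Q* = 208.
Demand choke price (D = 0): P = 147.
CS = ½(147 − 95)(208) = 5408.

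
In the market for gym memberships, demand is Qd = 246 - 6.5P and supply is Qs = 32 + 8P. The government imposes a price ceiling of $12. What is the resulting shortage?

Shortage = 40

Equilibrium price would be P* = 428/29, so the ceiling at 12 binds.
At P = 12: Qd = 246 − 6.5(12) = 168, Qs = 32 + 8(12) = 128.
Shortage = 168 − 128 = 40.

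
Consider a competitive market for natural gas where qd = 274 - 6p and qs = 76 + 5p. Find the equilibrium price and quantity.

Set qd = qs: 274 - 6p = 76 + 5p.
198 = 11p, so p* = 18.
q* = 274 − 6(18) = 166.

p* = 18, q* = 166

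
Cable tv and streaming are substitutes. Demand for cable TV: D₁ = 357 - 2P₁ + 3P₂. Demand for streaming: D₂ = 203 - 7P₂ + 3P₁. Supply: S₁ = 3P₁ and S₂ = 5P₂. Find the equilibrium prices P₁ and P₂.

Market 1: 357 - 2P₁ + 3P₂ = 3P₁ → 5P₁ - 3P₂ = 357.
Market 2: 12P₂ - 3P₁ = 203.
Eliminating P₂: 12×(1) + 3×(2) gives 51P₁ = 4893, so P₁ = 1631/17.
Back-substitute into (2): P₂ = (203 + 3×1631/17) / 12 = 2086/51.

P₁ = 1631/17, P₂ = 2086/51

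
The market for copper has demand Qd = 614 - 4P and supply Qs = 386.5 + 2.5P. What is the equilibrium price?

P* = 35

Set Qd = Qs: 614 - 4P = 386.5 + 2.5P.
227.5 = 6.5P, so P* = 35.
Q* = 614 − 4(35) = 474.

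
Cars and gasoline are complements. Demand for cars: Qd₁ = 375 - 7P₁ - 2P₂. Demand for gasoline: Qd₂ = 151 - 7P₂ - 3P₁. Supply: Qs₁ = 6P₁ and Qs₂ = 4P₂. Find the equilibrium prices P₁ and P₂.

Market 1: 375 - 7P₁ - 2P₂ = 6P₁ → 13P₁ + 2P₂ = 375.
Market 2: 11P₂ + 3P₁ = 151.
Eliminating P₂: 11×(1) − 2×(2) gives 137P₁ = 3823, so P₁ = 3823/137.
Back-substitute into (2): P₂ = (151 − 3×3823/137) / 11 = 838/137.

P₁ = 3823/137, P₂ = 838/137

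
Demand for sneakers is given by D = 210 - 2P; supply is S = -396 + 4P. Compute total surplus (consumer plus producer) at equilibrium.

Equilibrium: 210 - 2P = -396 + 4P gives P* = 101, Q* = 8.
Demand choke price: P = 105; supply starts at P = 99.
CS = ½(105 − 101)(8) = 16; PS = ½(101 − 99)(8) = 8.

Total surplus = 24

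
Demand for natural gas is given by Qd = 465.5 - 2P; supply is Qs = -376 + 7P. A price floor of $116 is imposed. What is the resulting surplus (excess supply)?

Equilibrium price would be P* = 93.5, so the floor at 116 binds.
At P = 116: Qd = 233.5, Qs = 436.
Surplus = 436 − 233.5 = 202.5.

Surplus = 202.5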